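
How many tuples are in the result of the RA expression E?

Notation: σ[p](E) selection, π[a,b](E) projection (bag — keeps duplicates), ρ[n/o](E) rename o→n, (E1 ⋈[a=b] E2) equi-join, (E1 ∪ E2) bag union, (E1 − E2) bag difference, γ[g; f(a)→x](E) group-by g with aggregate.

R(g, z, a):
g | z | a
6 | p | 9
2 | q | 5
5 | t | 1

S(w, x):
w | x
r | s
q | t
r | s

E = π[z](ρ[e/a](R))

Row counts bottom-up:
  R → 3
  ρ[e/a](R) → 3
  π[z](ρ[e/a](R)) → 3

|E| = 3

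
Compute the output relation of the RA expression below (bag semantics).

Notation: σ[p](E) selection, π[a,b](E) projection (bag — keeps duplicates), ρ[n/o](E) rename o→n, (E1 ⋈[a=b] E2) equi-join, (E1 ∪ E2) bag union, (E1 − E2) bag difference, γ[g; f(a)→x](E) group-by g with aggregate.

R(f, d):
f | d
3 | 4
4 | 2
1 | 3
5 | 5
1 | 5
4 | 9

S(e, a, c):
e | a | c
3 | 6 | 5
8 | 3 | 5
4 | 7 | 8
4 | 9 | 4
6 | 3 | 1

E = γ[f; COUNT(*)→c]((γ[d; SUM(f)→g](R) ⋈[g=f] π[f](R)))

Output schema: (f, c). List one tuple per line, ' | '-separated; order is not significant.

Stepwise |·|:
  R → 6
  γ[d; SUM(f)→g](R) → 5
  R → 6
  π[f](R) → 6
  (γ[d; SUM(f)→g](R) ⋈[g=f] π[f](R)) → 7
  γ[f; COUNT(*)→c]((γ[d; SUM(f)→g](R) ⋈[g=f] π[f](R))) → 3

== RESULT ==
f | c
1 | 2
3 | 1
4 | 4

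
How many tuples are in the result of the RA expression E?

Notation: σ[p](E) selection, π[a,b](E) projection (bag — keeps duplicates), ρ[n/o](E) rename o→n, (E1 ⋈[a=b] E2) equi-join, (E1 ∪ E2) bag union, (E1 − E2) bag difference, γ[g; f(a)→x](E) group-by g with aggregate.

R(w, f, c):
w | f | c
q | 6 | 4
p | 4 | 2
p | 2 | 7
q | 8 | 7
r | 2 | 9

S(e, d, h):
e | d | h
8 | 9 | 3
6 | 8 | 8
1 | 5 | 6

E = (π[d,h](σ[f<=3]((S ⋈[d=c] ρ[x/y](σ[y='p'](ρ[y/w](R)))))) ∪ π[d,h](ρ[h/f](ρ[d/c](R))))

Row counts bottom-up:
  S → 3
  R → 5
  ρ[y/w](R) → 5
  σ[y='p'](ρ[y/w](R)) → 2
  ρ[x/y](σ[y='p'](ρ[y/w](R))) → 2
  (S ⋈[d=c] ρ[x/y](σ[y='p'](ρ[y/w](R)))) → 0
  σ[f<=3]((S ⋈[d=c] ρ[x/y](σ[y='p'](ρ[y/w](R))))) → 0
  π[d,h](σ[f<=3]((S ⋈[d=c] ρ[x/y](σ[y='p'](ρ[y/w](R)))))) → 0
  R → 5
  ρ[d/c](R) → 5
  ρ[h/f](ρ[d/c](R)) → 5
  π[d,h](ρ[h/f](ρ[d/c](R))) → 5
  (π[d,h](σ[f<=3]((S ⋈[d=c] ρ[x/y](σ[y='p'](ρ[y/w](R)))))) ∪ π[d,h](ρ[h/f](ρ[d/c](R)))) → 5

|E| = 5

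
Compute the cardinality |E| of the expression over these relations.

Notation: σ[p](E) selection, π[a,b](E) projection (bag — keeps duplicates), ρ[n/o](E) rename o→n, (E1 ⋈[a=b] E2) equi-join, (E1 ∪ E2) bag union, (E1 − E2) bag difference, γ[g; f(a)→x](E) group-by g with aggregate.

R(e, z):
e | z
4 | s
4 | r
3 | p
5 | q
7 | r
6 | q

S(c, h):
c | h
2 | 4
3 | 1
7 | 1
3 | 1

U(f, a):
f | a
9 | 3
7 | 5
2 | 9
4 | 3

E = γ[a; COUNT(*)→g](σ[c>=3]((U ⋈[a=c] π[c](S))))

Stepwise |·|:
  U → 4
  S → 4
  π[c](S) → 4
  (U ⋈[a=c] π[c](S)) → 4
  σ[c>=3]((U ⋈[a=c] π[c](S))) → 4
  γ[a; COUNT(*)→g](σ[c>=3]((U ⋈[a=c] π[c](S)))) → 1

|E| = 1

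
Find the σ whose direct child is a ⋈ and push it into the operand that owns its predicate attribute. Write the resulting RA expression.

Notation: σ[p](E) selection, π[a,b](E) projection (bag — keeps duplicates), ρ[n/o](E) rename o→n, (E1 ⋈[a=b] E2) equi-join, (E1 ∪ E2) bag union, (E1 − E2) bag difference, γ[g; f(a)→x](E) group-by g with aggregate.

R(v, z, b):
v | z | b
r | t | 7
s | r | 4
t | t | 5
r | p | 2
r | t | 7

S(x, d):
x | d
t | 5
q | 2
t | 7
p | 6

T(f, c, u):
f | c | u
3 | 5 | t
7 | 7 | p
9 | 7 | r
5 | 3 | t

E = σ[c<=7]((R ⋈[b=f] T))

σ filters on c, owned by the right side.
E' = (R ⋈[b=f] σ[c<=7](T))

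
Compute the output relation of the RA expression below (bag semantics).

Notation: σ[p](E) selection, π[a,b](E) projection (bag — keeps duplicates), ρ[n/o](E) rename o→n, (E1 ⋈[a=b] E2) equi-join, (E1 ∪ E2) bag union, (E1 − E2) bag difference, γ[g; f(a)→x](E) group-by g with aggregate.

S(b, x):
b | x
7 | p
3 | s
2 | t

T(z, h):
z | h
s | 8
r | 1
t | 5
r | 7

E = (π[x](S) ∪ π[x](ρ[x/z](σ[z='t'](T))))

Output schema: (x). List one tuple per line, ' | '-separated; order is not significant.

Stepwise |·|:
  S → 3
  π[x](S) → 3
  T → 4
  σ[z='t'](T) → 1
  ρ[x/z](σ[z='t'](T)) → 1
  π[x](ρ[x/z](σ[z='t'](T))) → 1
  (π[x](S) ∪ π[x](ρ[x/z](σ[z='t'](T)))) → 4

== RESULT ==
x
p
s
t
t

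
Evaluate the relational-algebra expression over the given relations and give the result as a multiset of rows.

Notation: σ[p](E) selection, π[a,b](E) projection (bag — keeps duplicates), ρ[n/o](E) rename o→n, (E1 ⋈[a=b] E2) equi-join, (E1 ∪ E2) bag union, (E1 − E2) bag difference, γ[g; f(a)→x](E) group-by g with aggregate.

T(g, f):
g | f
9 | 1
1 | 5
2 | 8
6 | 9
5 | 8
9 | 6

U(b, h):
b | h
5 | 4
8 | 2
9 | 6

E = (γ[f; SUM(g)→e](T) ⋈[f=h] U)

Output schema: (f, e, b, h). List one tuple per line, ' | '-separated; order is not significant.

Row counts bottom-up:
  T → 6
  γ[f; SUM(g)→e](T) → 5
  U → 3
  (γ[f; SUM(g)→e](T) ⋈[f=h] U) → 1

== RESULT ==
f | e | b | h
6 | 9 | 9 | 6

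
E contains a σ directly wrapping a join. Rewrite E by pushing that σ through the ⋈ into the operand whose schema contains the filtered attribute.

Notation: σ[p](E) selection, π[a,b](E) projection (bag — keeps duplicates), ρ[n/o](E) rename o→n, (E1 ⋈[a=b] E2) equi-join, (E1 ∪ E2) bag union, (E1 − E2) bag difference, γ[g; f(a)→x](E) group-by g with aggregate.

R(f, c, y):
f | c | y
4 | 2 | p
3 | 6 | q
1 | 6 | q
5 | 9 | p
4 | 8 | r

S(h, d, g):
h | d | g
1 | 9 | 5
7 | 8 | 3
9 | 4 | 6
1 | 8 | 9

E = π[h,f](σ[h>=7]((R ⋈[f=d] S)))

σ filters on h, owned by the right side.
E' = π[h,f]((R ⋈[f=d] σ[h>=7](S)))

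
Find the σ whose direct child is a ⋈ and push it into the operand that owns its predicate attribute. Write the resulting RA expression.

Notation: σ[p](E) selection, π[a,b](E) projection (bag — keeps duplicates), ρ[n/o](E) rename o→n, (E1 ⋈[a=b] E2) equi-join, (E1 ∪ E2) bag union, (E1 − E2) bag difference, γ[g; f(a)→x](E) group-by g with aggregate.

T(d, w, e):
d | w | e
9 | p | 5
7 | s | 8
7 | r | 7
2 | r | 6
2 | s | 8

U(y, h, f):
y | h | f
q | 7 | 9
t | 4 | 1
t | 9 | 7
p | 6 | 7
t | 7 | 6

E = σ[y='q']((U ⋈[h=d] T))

σ filters on y, owned by the left side.
E' = (σ[y='q'](U) ⋈[h=d] T)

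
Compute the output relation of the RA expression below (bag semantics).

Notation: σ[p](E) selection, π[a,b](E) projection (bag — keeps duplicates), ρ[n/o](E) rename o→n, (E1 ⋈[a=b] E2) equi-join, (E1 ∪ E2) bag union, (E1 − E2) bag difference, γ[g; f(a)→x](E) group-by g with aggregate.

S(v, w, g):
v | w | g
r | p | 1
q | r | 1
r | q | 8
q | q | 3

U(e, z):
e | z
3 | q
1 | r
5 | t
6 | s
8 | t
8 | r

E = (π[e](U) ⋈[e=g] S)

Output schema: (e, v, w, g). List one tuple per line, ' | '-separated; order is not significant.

Subexpression sizes:
  U → 6
  π[e](U) → 6
  S → 4
  (π[e](U) ⋈[e=g] S) → 5

== RESULT ==
e | v | w | g
1 | q | r | 1
1 | r | p | 1
3 | q | q | 3
8 | r | q | 8
8 | r | q | 8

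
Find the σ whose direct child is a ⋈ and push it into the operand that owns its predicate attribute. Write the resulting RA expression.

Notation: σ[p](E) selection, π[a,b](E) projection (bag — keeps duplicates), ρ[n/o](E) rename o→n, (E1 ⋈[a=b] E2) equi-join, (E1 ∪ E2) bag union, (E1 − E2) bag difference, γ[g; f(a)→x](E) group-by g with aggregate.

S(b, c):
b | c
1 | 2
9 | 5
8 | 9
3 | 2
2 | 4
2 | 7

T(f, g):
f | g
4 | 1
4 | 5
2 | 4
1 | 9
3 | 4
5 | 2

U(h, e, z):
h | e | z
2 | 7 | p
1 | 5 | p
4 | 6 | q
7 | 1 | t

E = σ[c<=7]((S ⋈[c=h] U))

σ filters on c, owned by the left side.
E' = (σ[c<=7](S) ⋈[c=h] U)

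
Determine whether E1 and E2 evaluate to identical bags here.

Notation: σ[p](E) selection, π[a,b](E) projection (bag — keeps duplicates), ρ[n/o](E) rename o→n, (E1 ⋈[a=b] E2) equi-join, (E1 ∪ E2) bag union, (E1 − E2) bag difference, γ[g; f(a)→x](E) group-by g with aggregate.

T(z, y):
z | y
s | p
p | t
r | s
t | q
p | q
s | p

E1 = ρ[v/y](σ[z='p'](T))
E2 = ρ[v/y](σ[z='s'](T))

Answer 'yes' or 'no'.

E1 per-node cardinality:
  T → 6
  σ[z='p'](T) → 2
  ρ[v/y](σ[z='p'](T)) → 2
E2 per-node cardinality:
  T → 6
  σ[z='s'](T) → 2
  ρ[v/y](σ[z='s'](T)) → 2

E1 result:
z | v
p | q
p | t
E2 result:
z | v
s | p
s | p
Witness: ('s', 'p') appears 0× in E1 but 2× in E2.

no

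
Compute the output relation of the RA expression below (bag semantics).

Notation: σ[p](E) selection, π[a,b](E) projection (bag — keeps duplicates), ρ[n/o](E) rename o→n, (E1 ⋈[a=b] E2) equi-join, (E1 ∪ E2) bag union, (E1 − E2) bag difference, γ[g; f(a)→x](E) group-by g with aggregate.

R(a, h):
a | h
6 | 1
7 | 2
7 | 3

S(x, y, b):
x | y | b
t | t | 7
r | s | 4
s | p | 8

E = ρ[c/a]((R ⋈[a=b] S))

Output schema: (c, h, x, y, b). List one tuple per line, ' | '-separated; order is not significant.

Stepwise |·|:
  R → 3
  S → 3
  (R ⋈[a=b] S) → 2
  ρ[c/a]((R ⋈[a=b] S)) → 2

== RESULT ==
c | h | x | y | b
7 | 2 | t | t | 7
7 | 3 | t | t | 7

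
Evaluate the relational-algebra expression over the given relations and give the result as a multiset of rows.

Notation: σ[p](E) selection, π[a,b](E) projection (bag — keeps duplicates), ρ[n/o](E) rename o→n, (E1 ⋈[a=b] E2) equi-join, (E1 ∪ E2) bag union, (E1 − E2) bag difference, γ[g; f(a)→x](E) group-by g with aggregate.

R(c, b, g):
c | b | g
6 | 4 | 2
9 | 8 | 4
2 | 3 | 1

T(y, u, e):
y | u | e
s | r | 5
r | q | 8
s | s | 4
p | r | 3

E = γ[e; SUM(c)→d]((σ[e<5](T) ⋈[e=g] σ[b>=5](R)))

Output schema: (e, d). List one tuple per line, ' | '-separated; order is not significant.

Row counts bottom-up:
  T → 4
  σ[e<5](T) → 2
  R → 3
  σ[b>=5](R) → 1
  (σ[e<5](T) ⋈[e=g] σ[b>=5](R)) → 1
  γ[e; SUM(c)→d]((σ[e<5](T) ⋈[e=g] σ[b>=5](R))) → 1

== RESULT ==
e | d
4 | 9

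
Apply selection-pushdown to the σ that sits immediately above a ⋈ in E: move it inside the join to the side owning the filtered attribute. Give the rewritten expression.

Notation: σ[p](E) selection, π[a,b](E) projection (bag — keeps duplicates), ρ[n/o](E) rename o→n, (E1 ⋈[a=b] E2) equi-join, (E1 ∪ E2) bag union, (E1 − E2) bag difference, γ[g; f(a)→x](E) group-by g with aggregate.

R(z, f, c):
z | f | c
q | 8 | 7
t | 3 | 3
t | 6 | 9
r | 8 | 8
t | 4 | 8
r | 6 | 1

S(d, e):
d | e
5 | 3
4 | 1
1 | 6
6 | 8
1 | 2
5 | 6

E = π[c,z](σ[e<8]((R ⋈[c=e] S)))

σ filters on e, owned by the right side.
E' = π[c,z]((R ⋈[c=e] σ[e<8](S)))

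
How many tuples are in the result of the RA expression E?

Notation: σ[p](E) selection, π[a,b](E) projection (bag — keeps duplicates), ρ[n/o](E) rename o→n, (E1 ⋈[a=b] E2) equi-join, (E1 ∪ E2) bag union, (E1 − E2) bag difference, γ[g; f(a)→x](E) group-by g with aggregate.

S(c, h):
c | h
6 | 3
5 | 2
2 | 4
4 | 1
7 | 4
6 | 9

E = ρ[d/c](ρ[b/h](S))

Subexpression sizes:
  S → 6
  ρ[b/h](S) → 6
  ρ[d/c](ρ[b/h](S)) → 6

|E| = 6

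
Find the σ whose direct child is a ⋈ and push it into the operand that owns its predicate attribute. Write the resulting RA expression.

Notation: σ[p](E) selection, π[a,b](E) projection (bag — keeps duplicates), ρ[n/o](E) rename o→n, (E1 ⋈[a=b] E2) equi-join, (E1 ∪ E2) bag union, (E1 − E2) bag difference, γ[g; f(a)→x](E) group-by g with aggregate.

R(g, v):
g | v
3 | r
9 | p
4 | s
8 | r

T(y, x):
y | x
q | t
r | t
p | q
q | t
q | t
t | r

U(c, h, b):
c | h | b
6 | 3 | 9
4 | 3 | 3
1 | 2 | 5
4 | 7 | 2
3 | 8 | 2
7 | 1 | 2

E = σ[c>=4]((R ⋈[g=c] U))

σ filters on c, owned by the right side.
E' = (R ⋈[g=c] σ[c>=4](U))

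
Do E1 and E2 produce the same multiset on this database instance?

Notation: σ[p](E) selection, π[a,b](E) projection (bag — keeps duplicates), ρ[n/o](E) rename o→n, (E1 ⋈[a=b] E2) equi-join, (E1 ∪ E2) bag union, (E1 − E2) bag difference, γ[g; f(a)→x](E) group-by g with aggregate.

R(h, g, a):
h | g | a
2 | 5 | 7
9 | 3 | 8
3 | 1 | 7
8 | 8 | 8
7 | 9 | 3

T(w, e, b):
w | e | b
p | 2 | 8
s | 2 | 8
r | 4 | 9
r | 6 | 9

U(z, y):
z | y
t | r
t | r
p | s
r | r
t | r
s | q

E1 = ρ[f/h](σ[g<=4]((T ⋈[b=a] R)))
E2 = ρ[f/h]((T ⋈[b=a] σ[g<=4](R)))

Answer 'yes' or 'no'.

E1 row counts bottom-up:
  T → 4
  R → 5
  (T ⋈[b=a] R) → 4
  σ[g<=4]((T ⋈[b=a] R)) → 2
  ρ[f/h](σ[g<=4]((T ⋈[b=a] R))) → 2
E2 row counts bottom-up:
  T → 4
  R → 5
  σ[g<=4](R) → 2
  (T ⋈[b=a] σ[g<=4](R)) → 2
  ρ[f/h]((T ⋈[b=a] σ[g<=4](R))) → 2

E1 and E2 produce the same multiset:
w | e | b | f | g | a
p | 2 | 8 | 9 | 3 | 8
s | 2 | 8 | 9 | 3 | 8

yes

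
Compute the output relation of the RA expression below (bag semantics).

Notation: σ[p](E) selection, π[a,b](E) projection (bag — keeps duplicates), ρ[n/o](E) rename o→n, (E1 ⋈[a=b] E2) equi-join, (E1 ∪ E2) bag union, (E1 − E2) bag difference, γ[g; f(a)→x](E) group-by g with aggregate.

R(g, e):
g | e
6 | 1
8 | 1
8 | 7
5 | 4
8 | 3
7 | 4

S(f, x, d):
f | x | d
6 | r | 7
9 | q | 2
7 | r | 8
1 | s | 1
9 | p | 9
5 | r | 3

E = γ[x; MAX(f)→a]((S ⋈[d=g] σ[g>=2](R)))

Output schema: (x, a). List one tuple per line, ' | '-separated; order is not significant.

Per-node cardinality:
  S → 6
  R → 6
  σ[g>=2](R) → 6
  (S ⋈[d=g] σ[g>=2](R)) → 4
  γ[x; MAX(f)→a]((S ⋈[d=g] σ[g>=2](R))) → 1

== RESULT ==
x | a
r | 7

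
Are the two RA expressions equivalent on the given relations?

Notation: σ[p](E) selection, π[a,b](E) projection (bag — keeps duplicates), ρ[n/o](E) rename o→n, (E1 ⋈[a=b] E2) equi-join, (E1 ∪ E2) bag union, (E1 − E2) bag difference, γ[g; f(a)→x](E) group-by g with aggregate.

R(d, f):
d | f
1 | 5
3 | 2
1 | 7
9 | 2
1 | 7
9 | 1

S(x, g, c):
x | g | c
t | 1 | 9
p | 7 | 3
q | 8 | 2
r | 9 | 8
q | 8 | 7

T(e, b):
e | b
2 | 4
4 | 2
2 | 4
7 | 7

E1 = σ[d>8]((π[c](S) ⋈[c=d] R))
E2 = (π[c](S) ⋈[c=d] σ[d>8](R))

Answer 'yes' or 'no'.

E1 row counts bottom-up:
  S → 5
  π[c](S) → 5
  R → 6
  (π[c](S) ⋈[c=d] R) → 3
  σ[d>8]((π[c](S) ⋈[c=d] R)) → 2
E2 row counts bottom-up:
  S → 5
  π[c](S) → 5
  R → 6
  σ[d>8](R) → 2
  (π[c](S) ⋈[c=d] σ[d>8](R)) → 2

E1 and E2 produce the same multiset:
c | d | f
9 | 9 | 1
9 | 9 | 2

yes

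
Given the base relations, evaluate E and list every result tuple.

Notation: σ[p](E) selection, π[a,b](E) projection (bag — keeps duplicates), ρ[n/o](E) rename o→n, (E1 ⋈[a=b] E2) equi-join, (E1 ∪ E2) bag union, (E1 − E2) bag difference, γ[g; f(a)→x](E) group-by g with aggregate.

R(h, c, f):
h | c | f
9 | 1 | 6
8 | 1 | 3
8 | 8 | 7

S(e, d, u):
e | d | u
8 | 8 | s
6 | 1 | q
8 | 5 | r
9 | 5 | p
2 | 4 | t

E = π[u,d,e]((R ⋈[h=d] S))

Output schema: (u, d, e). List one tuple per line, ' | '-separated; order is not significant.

Row counts bottom-up:
  R → 3
  S → 5
  (R ⋈[h=d] S) → 2
  π[u,d,e]((R ⋈[h=d] S)) → 2

== RESULT ==
u | d | e
s | 8 | 8
s | 8 | 8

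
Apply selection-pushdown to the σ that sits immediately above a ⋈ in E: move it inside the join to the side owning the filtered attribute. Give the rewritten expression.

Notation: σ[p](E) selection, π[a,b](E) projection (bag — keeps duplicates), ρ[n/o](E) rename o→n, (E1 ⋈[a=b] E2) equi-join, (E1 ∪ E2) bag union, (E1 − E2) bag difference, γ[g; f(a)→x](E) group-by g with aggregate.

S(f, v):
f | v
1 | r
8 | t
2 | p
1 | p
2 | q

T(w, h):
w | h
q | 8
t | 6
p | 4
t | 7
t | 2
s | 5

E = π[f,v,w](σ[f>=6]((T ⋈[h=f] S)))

σ filters on f, owned by the right side.
E' = π[f,v,w]((T ⋈[h=f] σ[f>=6](S)))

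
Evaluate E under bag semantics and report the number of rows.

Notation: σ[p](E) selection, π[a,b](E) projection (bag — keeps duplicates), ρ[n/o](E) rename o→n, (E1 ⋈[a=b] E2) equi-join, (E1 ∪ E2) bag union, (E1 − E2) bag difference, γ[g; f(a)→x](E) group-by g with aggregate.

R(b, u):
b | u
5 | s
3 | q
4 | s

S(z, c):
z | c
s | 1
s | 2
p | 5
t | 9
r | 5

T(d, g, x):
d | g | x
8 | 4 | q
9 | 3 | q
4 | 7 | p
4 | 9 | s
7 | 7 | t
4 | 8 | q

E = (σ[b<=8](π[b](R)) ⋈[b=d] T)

Subexpression sizes:
  R → 3
  π[b](R) → 3
  σ[b<=8](π[b](R)) → 3
  T → 6
  (σ[b<=8](π[b](R)) ⋈[b=d] T) → 3

|E| = 3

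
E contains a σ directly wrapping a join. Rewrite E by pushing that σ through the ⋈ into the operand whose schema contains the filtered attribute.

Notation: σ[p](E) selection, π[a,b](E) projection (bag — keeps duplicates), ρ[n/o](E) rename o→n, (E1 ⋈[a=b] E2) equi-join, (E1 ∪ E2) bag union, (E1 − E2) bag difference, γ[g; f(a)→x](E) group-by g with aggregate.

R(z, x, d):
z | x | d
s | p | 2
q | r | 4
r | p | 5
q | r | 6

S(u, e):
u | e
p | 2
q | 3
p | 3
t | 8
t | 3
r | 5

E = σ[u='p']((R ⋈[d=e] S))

σ filters on u, owned by the right side.
E' = (R ⋈[d=e] σ[u='p'](S))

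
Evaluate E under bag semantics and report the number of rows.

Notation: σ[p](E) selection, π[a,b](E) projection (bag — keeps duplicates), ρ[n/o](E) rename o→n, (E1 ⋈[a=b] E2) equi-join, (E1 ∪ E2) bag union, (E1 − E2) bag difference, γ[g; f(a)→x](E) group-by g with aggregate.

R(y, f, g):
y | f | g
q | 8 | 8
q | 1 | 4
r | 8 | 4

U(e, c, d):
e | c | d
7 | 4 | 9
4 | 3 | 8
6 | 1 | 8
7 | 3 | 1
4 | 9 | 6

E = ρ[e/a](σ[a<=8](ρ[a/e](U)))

Per-node cardinality:
  U → 5
  ρ[a/e](U) → 5
  σ[a<=8](ρ[a/e](U)) → 5
  ρ[e/a](σ[a<=8](ρ[a/e](U))) → 5

|E| = 5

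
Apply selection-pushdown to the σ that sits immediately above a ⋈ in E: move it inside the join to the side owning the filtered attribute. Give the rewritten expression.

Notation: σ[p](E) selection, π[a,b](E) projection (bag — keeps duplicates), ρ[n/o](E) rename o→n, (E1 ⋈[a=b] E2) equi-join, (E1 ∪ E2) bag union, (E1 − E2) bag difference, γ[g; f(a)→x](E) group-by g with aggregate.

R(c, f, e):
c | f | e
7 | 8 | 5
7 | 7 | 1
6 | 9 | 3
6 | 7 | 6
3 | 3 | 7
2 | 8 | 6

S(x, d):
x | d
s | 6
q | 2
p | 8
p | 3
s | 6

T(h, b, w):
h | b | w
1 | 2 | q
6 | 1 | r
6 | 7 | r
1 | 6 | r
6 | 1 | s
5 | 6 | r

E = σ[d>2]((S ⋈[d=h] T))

σ filters on d, owned by the left side.
E' = (σ[d>2](S) ⋈[d=h] T)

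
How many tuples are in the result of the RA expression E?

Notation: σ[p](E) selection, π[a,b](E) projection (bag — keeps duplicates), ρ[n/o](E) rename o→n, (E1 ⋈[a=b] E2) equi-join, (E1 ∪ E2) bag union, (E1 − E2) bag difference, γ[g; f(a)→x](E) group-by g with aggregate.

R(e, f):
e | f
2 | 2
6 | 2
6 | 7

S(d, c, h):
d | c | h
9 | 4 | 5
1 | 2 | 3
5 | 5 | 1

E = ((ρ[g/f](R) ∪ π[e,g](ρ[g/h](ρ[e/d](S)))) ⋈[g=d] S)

Stepwise |·|:
  R → 3
  ρ[g/f](R) → 3
  S → 3
  ρ[e/d](S) → 3
  ρ[g/h](ρ[e/d](S)) → 3
  π[e,g](ρ[g/h](ρ[e/d](S))) → 3
  (ρ[g/f](R) ∪ π[e,g](ρ[g/h](ρ[e/d](S)))) → 6
  S → 3
  ((ρ[g/f](R) ∪ π[e,g](ρ[g/h](ρ[e/d](S)))) ⋈[g=d] S) → 2

|E| = 2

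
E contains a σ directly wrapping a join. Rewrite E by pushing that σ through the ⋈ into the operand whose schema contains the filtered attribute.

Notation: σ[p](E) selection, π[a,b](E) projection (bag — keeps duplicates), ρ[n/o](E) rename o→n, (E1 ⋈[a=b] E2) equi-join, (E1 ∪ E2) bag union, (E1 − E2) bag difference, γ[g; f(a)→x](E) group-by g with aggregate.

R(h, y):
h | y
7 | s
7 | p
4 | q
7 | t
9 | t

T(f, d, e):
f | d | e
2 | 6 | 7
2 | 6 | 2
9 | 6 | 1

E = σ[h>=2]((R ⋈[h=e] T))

σ filters on h, owned by the left side.
E' = (σ[h>=2](R) ⋈[h=e] T)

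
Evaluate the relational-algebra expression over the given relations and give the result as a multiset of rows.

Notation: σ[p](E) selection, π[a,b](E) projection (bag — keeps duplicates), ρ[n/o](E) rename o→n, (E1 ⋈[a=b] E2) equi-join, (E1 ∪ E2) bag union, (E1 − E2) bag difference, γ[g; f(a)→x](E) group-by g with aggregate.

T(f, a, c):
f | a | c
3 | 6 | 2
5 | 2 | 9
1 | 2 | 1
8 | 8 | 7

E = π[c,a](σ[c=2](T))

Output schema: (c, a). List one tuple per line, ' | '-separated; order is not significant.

Row counts bottom-up:
  T → 4
  σ[c=2](T) → 1
  π[c,a](σ[c=2](T)) → 1

== RESULT ==
c | a
2 | 6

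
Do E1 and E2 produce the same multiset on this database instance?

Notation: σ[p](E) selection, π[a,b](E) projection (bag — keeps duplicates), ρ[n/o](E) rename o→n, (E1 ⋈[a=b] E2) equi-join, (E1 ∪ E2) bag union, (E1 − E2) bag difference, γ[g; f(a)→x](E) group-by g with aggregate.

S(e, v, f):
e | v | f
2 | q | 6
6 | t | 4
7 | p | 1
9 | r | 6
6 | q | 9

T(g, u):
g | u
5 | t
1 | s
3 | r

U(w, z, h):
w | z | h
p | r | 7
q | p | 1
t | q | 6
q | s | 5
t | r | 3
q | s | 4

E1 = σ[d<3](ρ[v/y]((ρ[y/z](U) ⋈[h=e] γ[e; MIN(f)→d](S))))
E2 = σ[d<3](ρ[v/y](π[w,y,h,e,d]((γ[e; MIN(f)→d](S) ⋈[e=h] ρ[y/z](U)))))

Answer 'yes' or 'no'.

E1 stepwise |·|:
  U → 6
  ρ[y/z](U) → 6
  S → 5
  γ[e; MIN(f)→d](S) → 4
  (ρ[y/z](U) ⋈[h=e] γ[e; MIN(f)→d](S)) → 2
  ρ[v/y]((ρ[y/z](U) ⋈[h=e] γ[e; MIN(f)→d](S))) → 2
  σ[d<3](ρ[v/y]((ρ[y/z](U) ⋈[h=e] γ[e; MIN(f)→d](S)))) → 1
E2 stepwise |·|:
  S → 5
  γ[e; MIN(f)→d](S) → 4
  U → 6
  ρ[y/z](U) → 6
  (γ[e; MIN(f)→d](S) ⋈[e=h] ρ[y/z](U)) → 2
  π[w,y,h,e,d]((γ[e; MIN(f)→d](S) ⋈[e=h] ρ[y/z](U))) → 2
  ρ[v/y](π[w,y,h,e,d]((γ[e; MIN(f)→d](S) ⋈[e=h] ρ[y/z](U)))) → 2
  σ[d<3](ρ[v/y](π[w,y,h,e,d]((γ[e; MIN(f)→d](S) ⋈[e=h] ρ[y/z](U))))) → 1

E1 and E2 produce the same multiset:
w | v | h | e | d
p | r | 7 | 7 | 1

yes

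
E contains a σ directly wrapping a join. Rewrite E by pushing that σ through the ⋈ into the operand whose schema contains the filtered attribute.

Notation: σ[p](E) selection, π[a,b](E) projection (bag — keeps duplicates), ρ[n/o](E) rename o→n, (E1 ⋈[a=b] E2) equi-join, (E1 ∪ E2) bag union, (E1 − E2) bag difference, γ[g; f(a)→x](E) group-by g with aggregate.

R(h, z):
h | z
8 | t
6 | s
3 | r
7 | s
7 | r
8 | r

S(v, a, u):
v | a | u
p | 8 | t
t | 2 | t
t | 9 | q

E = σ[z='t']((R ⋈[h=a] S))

σ filters on z, owned by the left side.
E' = (σ[z='t'](R) ⋈[h=a] S)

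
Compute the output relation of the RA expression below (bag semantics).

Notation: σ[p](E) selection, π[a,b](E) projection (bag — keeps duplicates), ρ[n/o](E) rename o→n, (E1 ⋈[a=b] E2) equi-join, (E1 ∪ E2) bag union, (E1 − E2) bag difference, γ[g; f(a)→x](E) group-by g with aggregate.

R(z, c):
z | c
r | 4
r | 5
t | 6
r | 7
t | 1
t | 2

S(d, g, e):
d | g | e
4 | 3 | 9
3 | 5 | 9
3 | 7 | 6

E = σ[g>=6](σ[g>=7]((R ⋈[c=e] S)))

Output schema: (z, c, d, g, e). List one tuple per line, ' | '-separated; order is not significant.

Row counts bottom-up:
  R → 6
  S → 3
  (R ⋈[c=e] S) → 1
  σ[g>=7]((R ⋈[c=e] S)) → 1
  σ[g>=6](σ[g>=7]((R ⋈[c=e] S))) → 1

== RESULT ==
z | c | d | g | e
t | 6 | 3 | 7 | 6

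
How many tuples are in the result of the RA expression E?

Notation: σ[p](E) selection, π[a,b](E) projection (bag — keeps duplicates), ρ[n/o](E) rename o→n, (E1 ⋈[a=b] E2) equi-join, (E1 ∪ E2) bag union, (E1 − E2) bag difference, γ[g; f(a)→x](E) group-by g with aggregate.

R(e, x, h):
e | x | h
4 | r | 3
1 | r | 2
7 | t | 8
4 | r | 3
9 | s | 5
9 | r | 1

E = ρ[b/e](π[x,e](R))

Stepwise |·|:
  R → 6
  π[x,e](R) → 6
  ρ[b/e](π[x,e](R)) → 6

|E| = 6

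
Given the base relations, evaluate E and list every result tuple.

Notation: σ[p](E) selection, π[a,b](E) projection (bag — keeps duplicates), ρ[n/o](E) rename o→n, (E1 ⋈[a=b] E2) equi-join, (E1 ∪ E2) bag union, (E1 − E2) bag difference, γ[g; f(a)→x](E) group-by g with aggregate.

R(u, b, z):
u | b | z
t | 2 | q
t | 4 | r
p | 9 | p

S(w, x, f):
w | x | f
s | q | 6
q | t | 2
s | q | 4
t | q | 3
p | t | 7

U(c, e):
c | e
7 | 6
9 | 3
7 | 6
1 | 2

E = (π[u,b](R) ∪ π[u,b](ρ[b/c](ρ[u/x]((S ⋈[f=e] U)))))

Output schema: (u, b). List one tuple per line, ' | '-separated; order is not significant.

Row counts bottom-up:
  R → 3
  π[u,b](R) → 3
  S → 5
  U → 4
  (S ⋈[f=e] U) → 4
  ρ[u/x]((S ⋈[f=e] U)) → 4
  ρ[b/c](ρ[u/x]((S ⋈[f=e] U))) → 4
  π[u,b](ρ[b/c](ρ[u/x]((S ⋈[f=e] U)))) → 4
  (π[u,b](R) ∪ π[u,b](ρ[b/c](ρ[u/x]((S ⋈[f=e] U))))) → 7

== RESULT ==
u | b
p | 9
q | 7
q | 7
q | 9
t | 1
t | 2
t | 4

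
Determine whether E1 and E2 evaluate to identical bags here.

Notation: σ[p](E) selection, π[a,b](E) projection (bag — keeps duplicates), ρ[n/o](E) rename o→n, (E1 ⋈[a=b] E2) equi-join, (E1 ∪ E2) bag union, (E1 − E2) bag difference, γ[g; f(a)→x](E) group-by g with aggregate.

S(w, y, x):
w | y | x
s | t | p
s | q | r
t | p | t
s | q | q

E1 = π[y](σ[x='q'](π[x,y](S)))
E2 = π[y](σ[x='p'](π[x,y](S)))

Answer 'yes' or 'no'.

E1 subexpression sizes:
  S → 4
  π[x,y](S) → 4
  σ[x='q'](π[x,y](S)) → 1
  π[y](σ[x='q'](π[x,y](S))) → 1
E2 subexpression sizes:
  S → 4
  π[x,y](S) → 4
  σ[x='p'](π[x,y](S)) → 1
  π[y](σ[x='p'](π[x,y](S))) → 1

E1 result:
y
q
E2 result:
y
t
Witness: ('t',) appears 0× in E1 but 1× in E2.

no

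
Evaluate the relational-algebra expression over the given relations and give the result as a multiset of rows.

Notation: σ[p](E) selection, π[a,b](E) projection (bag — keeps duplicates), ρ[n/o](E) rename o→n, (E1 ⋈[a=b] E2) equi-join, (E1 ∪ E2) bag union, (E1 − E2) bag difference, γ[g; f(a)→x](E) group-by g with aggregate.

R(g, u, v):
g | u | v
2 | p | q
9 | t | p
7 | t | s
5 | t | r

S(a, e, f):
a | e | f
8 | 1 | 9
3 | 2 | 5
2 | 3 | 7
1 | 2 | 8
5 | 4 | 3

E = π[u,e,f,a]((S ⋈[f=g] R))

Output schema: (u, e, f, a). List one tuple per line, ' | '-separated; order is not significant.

Stepwise |·|:
  S → 5
  R → 4
  (S ⋈[f=g] R) → 3
  π[u,e,f,a]((S ⋈[f=g] R)) → 3

== RESULT ==
u | e | f | a
t | 1 | 9 | 8
t | 2 | 5 | 3
t | 3 | 7 | 2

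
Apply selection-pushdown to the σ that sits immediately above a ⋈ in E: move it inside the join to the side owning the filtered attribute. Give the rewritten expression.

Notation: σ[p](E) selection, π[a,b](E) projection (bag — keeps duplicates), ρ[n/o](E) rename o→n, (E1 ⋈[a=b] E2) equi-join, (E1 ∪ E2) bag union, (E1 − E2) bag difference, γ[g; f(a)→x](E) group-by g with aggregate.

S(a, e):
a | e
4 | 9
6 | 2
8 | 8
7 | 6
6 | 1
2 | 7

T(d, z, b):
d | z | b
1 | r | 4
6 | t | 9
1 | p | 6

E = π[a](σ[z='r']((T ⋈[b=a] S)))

σ filters on z, owned by the left side.
E' = π[a]((σ[z='r'](T) ⋈[b=a] S))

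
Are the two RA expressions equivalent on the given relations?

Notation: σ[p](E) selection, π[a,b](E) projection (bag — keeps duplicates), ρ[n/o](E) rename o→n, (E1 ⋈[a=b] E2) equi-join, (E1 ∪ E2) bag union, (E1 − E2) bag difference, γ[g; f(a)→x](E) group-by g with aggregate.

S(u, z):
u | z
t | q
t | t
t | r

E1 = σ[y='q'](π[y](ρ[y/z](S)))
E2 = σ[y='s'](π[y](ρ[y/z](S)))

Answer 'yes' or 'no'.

E1 per-node cardinality:
  S → 3
  ρ[y/z](S) → 3
  π[y](ρ[y/z](S)) → 3
  σ[y='q'](π[y](ρ[y/z](S))) → 1
E2 per-node cardinality:
  S → 3
  ρ[y/z](S) → 3
  π[y](ρ[y/z](S)) → 3
  σ[y='s'](π[y](ρ[y/z](S))) → 0

E1 result:
y
q
E2 result:
y
(0 rows)
Witness: ('q',) appears 1× in E1 but 0× in E2.

no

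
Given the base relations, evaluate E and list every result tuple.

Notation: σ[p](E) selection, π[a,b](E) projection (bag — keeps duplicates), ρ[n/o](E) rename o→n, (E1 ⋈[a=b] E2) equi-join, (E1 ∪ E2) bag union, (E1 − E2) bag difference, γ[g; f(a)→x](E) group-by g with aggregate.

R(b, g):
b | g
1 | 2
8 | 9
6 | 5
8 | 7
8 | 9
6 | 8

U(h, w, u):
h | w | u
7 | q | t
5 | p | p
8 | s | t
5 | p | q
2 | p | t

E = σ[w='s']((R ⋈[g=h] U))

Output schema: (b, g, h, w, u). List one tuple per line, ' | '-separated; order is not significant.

Per-node cardinality:
  R → 6
  U → 5
  (R ⋈[g=h] U) → 5
  σ[w='s']((R ⋈[g=h] U)) → 1

== RESULT ==
b | g | h | w | u
6 | 8 | 8 | s | t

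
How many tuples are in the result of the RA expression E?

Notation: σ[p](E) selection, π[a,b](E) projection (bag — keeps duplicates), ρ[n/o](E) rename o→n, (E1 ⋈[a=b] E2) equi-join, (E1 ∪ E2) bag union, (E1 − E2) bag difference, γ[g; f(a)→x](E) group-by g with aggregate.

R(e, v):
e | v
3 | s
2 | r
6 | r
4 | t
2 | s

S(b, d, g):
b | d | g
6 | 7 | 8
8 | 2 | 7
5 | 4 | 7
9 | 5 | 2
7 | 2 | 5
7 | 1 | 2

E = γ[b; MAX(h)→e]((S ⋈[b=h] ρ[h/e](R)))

Row counts bottom-up:
  S → 6
  R → 5
  ρ[h/e](R) → 5
  (S ⋈[b=h] ρ[h/e](R)) → 1
  γ[b; MAX(h)→e]((S ⋈[b=h] ρ[h/e](R))) → 1

|E| = 1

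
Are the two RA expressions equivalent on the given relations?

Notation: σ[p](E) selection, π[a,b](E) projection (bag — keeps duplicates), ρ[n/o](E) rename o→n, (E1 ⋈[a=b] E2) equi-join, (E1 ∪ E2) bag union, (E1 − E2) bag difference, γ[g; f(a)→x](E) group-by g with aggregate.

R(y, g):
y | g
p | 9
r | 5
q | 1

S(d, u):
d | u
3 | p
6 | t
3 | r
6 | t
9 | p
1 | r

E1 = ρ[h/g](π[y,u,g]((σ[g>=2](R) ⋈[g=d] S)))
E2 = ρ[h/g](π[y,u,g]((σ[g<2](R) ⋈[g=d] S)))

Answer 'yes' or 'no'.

E1 row counts bottom-up:
  R → 3
  σ[g>=2](R) → 2
  S → 6
  (σ[g>=2](R) ⋈[g=d] S) → 1
  π[y,u,g]((σ[g>=2](R) ⋈[g=d] S)) → 1
  ρ[h/g](π[y,u,g]((σ[g>=2](R) ⋈[g=d] S))) → 1
E2 row counts bottom-up:
  R → 3
  σ[g<2](R) → 1
  S → 6
  (σ[g<2](R) ⋈[g=d] S) → 1
  π[y,u,g]((σ[g<2](R) ⋈[g=d] S)) → 1
  ρ[h/g](π[y,u,g]((σ[g<2](R) ⋈[g=d] S))) → 1

E1 result:
y | u | h
p | p | 9
E2 result:
y | u | h
q | r | 1
Witness: ('q', 'r', 1) appears 0× in E1 but 1× in E2.

no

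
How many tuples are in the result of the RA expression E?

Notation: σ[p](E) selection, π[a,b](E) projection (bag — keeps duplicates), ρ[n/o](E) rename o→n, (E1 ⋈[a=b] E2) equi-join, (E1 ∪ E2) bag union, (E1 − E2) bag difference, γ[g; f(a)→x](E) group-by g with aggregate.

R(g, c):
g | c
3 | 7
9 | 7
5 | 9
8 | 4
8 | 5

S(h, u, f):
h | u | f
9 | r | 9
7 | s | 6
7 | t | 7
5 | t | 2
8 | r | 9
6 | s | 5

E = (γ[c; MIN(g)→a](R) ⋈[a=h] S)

Row counts bottom-up:
  R → 5
  γ[c; MIN(g)→a](R) → 4
  S → 6
  (γ[c; MIN(g)→a](R) ⋈[a=h] S) → 3

|E| = 3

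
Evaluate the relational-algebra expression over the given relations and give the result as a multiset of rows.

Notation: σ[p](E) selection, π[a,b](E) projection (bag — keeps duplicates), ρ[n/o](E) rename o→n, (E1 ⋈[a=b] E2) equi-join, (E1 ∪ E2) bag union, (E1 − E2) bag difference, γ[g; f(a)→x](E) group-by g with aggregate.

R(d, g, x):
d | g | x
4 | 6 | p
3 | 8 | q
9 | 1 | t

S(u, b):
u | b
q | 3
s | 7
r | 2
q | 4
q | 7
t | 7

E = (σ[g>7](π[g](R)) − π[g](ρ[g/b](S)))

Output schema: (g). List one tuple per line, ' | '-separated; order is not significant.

Per-node cardinality:
  R → 3
  π[g](R) → 3
  σ[g>7](π[g](R)) → 1
  S → 6
  ρ[g/b](S) → 6
  π[g](ρ[g/b](S)) → 6
  (σ[g>7](π[g](R)) − π[g](ρ[g/b](S))) → 1

== RESULT ==
g
8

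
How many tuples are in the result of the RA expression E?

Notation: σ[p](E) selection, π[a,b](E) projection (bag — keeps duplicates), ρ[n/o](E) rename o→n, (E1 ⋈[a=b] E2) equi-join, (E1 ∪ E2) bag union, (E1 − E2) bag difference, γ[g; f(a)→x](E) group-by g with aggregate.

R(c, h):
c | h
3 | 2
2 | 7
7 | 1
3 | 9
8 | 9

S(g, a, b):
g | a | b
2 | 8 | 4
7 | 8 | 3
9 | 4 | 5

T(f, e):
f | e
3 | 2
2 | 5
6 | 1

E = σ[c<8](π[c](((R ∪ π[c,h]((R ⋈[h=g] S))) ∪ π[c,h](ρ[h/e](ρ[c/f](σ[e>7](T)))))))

Per-node cardinality:
  R → 5
  R → 5
  S → 3
  (R ⋈[h=g] S) → 4
  π[c,h]((R ⋈[h=g] S)) → 4
  (R ∪ π[c,h]((R ⋈[h=g] S))) → 9
  T → 3
  σ[e>7](T) → 0
  ρ[c/f](σ[e>7](T)) → 0
  ρ[h/e](ρ[c/f](σ[e>7](T))) → 0
  π[c,h](ρ[h/e](ρ[c/f](σ[e>7](T)))) → 0
  ((R ∪ π[c,h]((R ⋈[h=g] S))) ∪ π[c,h](ρ[h/e](ρ[c/f](σ[e>7](T))))) → 9
  π[c](((R ∪ π[c,h]((R ⋈[h=g] S))) ∪ π[c,h](ρ[h/e](ρ[c/f](σ[e>7](T)))))) → 9
  σ[c<8](π[c](((R ∪ π[c,h]((R ⋈[h=g] S))) ∪ π[c,h](ρ[h/e](ρ[c/f](σ[e>7](T))))))) → 7

|E| = 7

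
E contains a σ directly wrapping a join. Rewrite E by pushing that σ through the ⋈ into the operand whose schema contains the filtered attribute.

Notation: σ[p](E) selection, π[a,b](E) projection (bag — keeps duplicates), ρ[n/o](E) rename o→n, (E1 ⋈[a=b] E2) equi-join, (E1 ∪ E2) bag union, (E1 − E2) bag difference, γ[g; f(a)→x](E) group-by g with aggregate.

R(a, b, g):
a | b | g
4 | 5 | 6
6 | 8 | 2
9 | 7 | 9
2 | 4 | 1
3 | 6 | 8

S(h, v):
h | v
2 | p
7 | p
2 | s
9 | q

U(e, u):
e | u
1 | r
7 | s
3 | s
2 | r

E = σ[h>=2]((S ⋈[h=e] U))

σ filters on h, owned by the left side.
E' = (σ[h>=2](S) ⋈[h=e] U)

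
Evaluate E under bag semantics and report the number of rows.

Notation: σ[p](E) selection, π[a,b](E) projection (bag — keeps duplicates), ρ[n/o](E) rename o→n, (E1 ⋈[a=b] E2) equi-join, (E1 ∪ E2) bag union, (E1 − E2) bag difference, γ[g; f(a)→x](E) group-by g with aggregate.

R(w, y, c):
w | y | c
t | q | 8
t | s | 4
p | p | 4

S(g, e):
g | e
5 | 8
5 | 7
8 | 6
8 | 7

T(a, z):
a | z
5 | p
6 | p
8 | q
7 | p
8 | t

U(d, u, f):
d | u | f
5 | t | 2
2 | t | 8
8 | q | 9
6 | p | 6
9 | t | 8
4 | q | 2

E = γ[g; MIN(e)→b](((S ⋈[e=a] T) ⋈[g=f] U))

Per-node cardinality:
  S → 4
  T → 5
  (S ⋈[e=a] T) → 5
  U → 6
  ((S ⋈[e=a] T) ⋈[g=f] U) → 4
  γ[g; MIN(e)→b](((S ⋈[e=a] T) ⋈[g=f] U)) → 1

|E| = 1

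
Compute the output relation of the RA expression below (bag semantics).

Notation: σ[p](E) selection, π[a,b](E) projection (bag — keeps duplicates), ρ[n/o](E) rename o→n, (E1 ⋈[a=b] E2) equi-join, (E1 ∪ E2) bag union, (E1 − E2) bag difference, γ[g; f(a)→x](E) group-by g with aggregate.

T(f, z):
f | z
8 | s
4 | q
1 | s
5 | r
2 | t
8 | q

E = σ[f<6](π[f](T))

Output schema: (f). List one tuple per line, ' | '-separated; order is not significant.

Stepwise |·|:
  T → 6
  π[f](T) → 6
  σ[f<6](π[f](T)) → 4

== RESULT ==
f
1
2
4
5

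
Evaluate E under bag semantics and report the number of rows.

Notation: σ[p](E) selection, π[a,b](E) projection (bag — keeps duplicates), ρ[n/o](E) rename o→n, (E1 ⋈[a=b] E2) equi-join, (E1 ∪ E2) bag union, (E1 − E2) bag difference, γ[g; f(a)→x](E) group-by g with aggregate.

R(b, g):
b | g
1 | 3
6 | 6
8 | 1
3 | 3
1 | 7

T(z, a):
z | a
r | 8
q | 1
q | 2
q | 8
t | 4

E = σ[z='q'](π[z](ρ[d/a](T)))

Stepwise |·|:
  T → 5
  ρ[d/a](T) → 5
  π[z](ρ[d/a](T)) → 5
  σ[z='q'](π[z](ρ[d/a](T))) → 3

|E| = 3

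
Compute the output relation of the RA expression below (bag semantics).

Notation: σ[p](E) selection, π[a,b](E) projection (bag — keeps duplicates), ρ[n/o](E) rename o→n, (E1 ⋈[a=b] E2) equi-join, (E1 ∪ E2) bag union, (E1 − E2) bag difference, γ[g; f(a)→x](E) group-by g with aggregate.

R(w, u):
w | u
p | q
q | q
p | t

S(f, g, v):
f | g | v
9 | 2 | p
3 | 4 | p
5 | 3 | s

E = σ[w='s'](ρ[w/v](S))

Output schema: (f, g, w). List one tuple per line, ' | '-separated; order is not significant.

Per-node cardinality:
  S → 3
  ρ[w/v](S) → 3
  σ[w='s'](ρ[w/v](S)) → 1

== RESULT ==
f | g | w
5 | 3 | s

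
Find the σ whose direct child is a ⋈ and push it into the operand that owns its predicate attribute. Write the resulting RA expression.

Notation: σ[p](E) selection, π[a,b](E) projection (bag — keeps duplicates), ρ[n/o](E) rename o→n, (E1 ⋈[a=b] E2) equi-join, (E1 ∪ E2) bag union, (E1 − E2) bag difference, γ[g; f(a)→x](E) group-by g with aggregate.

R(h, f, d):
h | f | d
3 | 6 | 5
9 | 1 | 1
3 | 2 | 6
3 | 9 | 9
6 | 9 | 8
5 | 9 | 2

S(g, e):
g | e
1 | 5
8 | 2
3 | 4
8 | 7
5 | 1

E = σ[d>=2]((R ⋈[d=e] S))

σ filters on d, owned by the left side.
E' = (σ[d>=2](R) ⋈[d=e] S)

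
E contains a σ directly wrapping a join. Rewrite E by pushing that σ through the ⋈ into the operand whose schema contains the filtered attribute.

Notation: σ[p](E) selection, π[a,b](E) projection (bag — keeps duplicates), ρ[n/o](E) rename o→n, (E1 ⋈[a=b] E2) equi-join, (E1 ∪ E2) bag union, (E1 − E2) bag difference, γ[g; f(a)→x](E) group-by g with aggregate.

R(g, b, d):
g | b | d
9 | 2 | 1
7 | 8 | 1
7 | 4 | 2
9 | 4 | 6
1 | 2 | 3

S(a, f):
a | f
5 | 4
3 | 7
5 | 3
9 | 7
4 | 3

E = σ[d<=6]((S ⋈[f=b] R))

σ filters on d, owned by the right side.
E' = (S ⋈[f=b] σ[d<=6](R))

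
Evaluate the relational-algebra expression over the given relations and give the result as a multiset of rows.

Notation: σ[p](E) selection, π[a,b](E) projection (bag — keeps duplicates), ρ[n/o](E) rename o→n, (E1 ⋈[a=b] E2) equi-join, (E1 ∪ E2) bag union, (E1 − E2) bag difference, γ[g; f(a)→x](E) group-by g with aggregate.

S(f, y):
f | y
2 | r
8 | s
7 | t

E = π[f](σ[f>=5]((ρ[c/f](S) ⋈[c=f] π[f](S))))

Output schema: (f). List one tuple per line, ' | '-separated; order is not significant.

Subexpression sizes:
  S → 3
  ρ[c/f](S) → 3
  S → 3
  π[f](S) → 3
  (ρ[c/f](S) ⋈[c=f] π[f](S)) → 3
  σ[f>=5]((ρ[c/f](S) ⋈[c=f] π[f](S))) → 2
  π[f](σ[f>=5]((ρ[c/f](S) ⋈[c=f] π[f](S)))) → 2

== RESULT ==
f
7
8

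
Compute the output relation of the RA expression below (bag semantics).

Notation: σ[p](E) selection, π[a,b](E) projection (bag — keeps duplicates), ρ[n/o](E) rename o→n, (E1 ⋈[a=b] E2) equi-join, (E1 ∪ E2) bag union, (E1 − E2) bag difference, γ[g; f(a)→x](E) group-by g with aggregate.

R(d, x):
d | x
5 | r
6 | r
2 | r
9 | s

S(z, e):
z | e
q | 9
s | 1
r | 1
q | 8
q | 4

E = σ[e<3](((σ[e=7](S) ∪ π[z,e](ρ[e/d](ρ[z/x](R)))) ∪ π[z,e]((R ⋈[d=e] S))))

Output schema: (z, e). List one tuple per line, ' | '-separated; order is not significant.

Per-node cardinality:
  S → 5
  σ[e=7](S) → 0
  R → 4
  ρ[z/x](R) → 4
  ρ[e/d](ρ[z/x](R)) → 4
  π[z,e](ρ[e/d](ρ[z/x](R))) → 4
  (σ[e=7](S) ∪ π[z,e](ρ[e/d](ρ[z/x](R)))) → 4
  R → 4
  S → 5
  (R ⋈[d=e] S) → 1
  π[z,e]((R ⋈[d=e] S)) → 1
  ((σ[e=7](S) ∪ π[z,e](ρ[e/d](ρ[z/x](R)))) ∪ π[z,e]((R ⋈[d=e] S))) → 5
  σ[e<3](((σ[e=7](S) ∪ π[z,e](ρ[e/d](ρ[z/x](R)))) ∪ π[z,e]((R ⋈[d=e] S)))) → 1

== RESULT ==
z | e
r | 2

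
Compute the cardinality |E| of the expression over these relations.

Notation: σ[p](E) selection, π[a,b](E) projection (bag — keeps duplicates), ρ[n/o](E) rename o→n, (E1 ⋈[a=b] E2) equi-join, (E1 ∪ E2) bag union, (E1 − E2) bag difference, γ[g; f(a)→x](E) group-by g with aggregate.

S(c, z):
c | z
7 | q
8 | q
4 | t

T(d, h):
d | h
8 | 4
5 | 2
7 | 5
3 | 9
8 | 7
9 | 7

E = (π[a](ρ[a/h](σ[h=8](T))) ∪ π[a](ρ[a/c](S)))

Per-node cardinality:
  T → 6
  σ[h=8](T) → 0
  ρ[a/h](σ[h=8](T)) → 0
  π[a](ρ[a/h](σ[h=8](T))) → 0
  S → 3
  ρ[a/c](S) → 3
  π[a](ρ[a/c](S)) → 3
  (π[a](ρ[a/h](σ[h=8](T))) ∪ π[a](ρ[a/c](S))) → 3

|E| = 3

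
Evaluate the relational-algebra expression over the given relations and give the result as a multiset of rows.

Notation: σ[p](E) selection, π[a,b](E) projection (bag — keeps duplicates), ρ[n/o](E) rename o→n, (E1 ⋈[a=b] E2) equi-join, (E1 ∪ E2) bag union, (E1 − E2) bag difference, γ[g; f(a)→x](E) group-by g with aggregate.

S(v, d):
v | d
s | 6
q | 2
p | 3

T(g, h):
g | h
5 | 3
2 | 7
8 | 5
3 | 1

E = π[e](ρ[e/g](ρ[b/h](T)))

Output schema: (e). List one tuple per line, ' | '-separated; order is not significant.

Per-node cardinality:
  T → 4
  ρ[b/h](T) → 4
  ρ[e/g](ρ[b/h](T)) → 4
  π[e](ρ[e/g](ρ[b/h](T))) → 4

== RESULT ==
e
2
3
5
8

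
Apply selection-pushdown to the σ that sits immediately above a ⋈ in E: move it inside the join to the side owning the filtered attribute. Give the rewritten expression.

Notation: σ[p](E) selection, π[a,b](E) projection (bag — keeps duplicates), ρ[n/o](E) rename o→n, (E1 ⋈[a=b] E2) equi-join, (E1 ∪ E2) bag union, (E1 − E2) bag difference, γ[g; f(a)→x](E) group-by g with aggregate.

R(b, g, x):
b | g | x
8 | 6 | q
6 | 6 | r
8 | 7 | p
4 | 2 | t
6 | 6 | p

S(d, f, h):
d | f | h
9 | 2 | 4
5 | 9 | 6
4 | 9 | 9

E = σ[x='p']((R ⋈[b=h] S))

σ filters on x, owned by the left side.
E' = (σ[x='p'](R) ⋈[b=h] S)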